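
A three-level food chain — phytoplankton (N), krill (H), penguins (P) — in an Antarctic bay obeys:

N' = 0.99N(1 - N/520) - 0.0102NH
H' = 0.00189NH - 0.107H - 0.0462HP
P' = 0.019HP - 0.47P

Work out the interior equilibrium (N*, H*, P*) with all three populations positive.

From dP/dt = 0: 0.019H* = 0.47, so H* = 24.7.
From dN/dt = 0: 0.99(1 - N*/520) = 0.0102·24.7, giving N* = 520·(1 - 0.255) = 387.
From dH/dt = 0: 0.00189·387 - 0.107 = 0.0462P*, so P* = 0.625/0.0462 = 13.5.

N* ≈ 387, H* ≈ 24.7, P* ≈ 13.5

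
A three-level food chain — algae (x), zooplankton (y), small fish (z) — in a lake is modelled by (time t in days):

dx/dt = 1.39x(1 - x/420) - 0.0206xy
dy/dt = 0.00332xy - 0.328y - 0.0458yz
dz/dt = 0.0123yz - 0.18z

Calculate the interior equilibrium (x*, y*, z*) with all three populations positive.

From dz/dt = 0: 0.0123y* = 0.18, so y* = 14.6.
From dx/dt = 0: 1.39(1 - x*/420) = 0.0206·14.6, giving x* = 420·(1 - 0.217) = 329.
From dy/dt = 0: 0.00332·329 - 0.328 = 0.0458z*, so z* = 0.764/0.0458 = 16.7.

x* ≈ 329, y* ≈ 14.6, z* ≈ 16.7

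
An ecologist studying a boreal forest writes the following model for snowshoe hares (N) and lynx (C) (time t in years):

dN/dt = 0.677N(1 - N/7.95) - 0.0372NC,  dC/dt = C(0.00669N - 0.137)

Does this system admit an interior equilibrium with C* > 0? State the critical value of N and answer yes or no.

Threshold N = 20.5; K < 20.5, so no, the predator goes extinct.

The predator equation gives dC/dt > 0 only when N > 0.137/0.00669 = 20.5.
Without the predator, N → K = 7.95. Since 7.95 < 20.5, the predator cannot invade.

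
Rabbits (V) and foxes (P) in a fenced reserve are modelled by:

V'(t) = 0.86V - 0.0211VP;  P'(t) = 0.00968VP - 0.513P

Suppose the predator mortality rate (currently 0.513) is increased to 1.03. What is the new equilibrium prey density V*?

At the interior fixed point, setting dP/dt = 0 with P > 0 fixes V* = (predator death rate)/(VP coefficient) — independent of the other coefficients.
With the change, V* = 1.03/0.00968 = 106; it rises from 53.

V* ≈ 106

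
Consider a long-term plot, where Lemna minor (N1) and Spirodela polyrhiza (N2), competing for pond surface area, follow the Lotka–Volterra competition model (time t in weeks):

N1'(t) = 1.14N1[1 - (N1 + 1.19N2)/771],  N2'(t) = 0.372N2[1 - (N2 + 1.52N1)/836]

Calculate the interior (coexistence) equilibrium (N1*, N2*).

Setting both brackets to zero gives the nullclines N1 + 1.19N2 = 771 and 1.52N1 + N2 = 836.
Substituting N2 = 836 - 1.52N1 into the first: N1(1 - 1.19·1.52) = 771 - 1.19·836.
So N1* = -224/-0.809 = 277, and then N2* = 836 - 1.52·277 = 415.

N1* ≈ 277, N2* ≈ 415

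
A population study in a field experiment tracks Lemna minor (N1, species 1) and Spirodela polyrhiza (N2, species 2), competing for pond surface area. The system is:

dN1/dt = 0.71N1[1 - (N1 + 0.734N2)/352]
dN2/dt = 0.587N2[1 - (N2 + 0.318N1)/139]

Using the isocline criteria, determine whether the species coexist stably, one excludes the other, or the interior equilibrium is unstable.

Compare the nullcline intercepts: K1/α12 = 352/0.734 = 480 > K2 = 139; K2/α21 = 139/0.318 = 437 > K1 = 352.
Since both inequalities hold, each species can invade when rare, so the interior equilibrium is stable.

stable coexistence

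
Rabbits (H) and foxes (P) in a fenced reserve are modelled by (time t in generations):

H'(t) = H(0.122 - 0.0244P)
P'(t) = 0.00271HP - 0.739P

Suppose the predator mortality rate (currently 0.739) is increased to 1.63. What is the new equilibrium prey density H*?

H* ≈ 601

At the interior fixed point, setting dP/dt = 0 with P > 0 fixes H* = (predator death rate)/(HP coefficient) — independent of the other coefficients.
With the change, H* = 1.63/0.00271 = 601; it rises from 273.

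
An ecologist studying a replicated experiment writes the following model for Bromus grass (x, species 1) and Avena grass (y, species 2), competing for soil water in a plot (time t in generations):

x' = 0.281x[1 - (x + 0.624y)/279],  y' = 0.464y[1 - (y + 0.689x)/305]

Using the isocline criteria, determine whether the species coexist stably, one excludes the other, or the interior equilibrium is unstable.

stable coexistence

Compare the nullcline intercepts: K1/α12 = 279/0.624 = 447 > K2 = 305; K2/α21 = 305/0.689 = 443 > K1 = 279.
Since both inequalities hold, each species can invade when rare, so the interior equilibrium is stable.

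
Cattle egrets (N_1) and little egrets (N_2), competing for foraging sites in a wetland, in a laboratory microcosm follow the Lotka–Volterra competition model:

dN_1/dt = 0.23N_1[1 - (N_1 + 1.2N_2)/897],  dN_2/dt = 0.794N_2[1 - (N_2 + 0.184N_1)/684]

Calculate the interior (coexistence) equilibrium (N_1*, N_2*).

N_1* ≈ 97.8, N_2* ≈ 666

Setting both brackets to zero gives the nullclines N_1 + 1.2N_2 = 897 and 0.184N_1 + N_2 = 684.
Substituting N_2 = 684 - 0.184N_1 into the first: N_1(1 - 1.2·0.184) = 897 - 1.2·684.
So N_1* = 76.2/0.779 = 97.8, and then N_2* = 684 - 0.184·97.8 = 666.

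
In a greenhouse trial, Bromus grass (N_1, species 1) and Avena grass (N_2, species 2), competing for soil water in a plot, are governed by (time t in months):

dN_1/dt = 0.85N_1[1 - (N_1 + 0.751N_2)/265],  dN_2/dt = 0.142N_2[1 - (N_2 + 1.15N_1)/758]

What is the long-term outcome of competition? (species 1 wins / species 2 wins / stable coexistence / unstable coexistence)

species 2 excludes species 1

Compare the nullcline intercepts: K1/α12 = 265/0.751 = 353 < K2 = 758; K2/α21 = 758/1.15 = 659 > K1 = 265.
Since the inequalities point opposite ways, species 2 can invade but species 1 cannot.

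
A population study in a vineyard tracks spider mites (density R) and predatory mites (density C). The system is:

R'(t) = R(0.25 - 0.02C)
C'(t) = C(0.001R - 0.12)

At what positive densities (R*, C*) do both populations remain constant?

Set dC/dt = 0 with C > 0: 0.001R - 0.12 = 0, so R* = 0.12/0.001 = 120.
Set dR/dt = 0 with R > 0: 0.25 - 0.02C = 0, so C* = 0.25/0.02 = 12.5.

R* ≈ 120, C* ≈ 12.5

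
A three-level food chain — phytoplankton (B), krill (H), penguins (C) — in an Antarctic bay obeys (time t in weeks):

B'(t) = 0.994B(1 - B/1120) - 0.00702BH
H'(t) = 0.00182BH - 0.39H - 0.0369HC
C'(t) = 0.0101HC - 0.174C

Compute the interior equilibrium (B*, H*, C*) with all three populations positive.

From dC/dt = 0: 0.0101H* = 0.174, so H* = 17.2.
From dB/dt = 0: 0.994(1 - B*/1120) = 0.00702·17.2, giving B* = 1120·(1 - 0.122) = 984.
From dH/dt = 0: 0.00182·984 - 0.39 = 0.0369C*, so C* = 1.4/0.0369 = 38.

B* ≈ 984, H* ≈ 17.2, C* ≈ 38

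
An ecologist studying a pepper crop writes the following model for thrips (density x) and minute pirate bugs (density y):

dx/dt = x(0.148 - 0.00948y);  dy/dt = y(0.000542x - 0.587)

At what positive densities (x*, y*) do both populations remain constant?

Set dy/dt = 0 with y > 0: 0.000542x - 0.587 = 0, so x* = 0.587/0.000542 = 1080.
Set dx/dt = 0 with x > 0: 0.148 - 0.00948y = 0, so y* = 0.148/0.00948 = 15.6.

x* ≈ 1080, y* ≈ 15.6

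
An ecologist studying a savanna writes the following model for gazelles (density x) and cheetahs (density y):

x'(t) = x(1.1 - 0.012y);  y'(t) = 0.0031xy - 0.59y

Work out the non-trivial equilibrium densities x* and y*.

Set dy/dt = 0 with y > 0: 0.0031x - 0.59 = 0, so x* = 0.59/0.0031 = 190.
Set dx/dt = 0 with x > 0: 1.1 - 0.012y = 0, so y* = 1.1/0.012 = 91.7.

x* ≈ 190, y* ≈ 91.7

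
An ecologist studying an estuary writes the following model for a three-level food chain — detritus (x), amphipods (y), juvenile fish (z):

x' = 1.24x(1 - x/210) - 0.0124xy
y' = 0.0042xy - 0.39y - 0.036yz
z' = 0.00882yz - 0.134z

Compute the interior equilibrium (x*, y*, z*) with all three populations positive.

x* ≈ 178, y* ≈ 15.2, z* ≈ 9.94

From dz/dt = 0: 0.00882y* = 0.134, so y* = 15.2.
From dx/dt = 0: 1.24(1 - x*/210) = 0.0124·15.2, giving x* = 210·(1 - 0.152) = 178.
From dy/dt = 0: 0.0042·178 - 0.39 = 0.036z*, so z* = 0.358/0.036 = 9.94.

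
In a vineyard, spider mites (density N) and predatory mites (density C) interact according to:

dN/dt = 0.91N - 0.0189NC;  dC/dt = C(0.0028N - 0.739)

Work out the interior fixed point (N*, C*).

Set dC/dt = 0 with C > 0: 0.0028N - 0.739 = 0, so N* = 0.739/0.0028 = 264.
Set dN/dt = 0 with N > 0: 0.91 - 0.0189C = 0, so C* = 0.91/0.0189 = 48.1.

N* ≈ 264, C* ≈ 48.1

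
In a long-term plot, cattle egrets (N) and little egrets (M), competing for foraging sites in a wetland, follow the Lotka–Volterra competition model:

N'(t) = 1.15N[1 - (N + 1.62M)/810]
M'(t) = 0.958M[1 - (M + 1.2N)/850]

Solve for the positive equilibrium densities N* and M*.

N* ≈ 601, M* ≈ 129

Setting both brackets to zero gives the nullclines N + 1.62M = 810 and 1.2N + M = 850.
Substituting M = 850 - 1.2N into the first: N(1 - 1.62·1.2) = 810 - 1.62·850.
So N* = -567/-0.944 = 601, and then M* = 850 - 1.2·601 = 129.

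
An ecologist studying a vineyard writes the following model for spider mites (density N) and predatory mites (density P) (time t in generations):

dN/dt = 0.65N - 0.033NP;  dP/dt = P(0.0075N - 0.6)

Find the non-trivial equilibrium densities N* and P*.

Set dP/dt = 0 with P > 0: 0.0075N - 0.6 = 0, so N* = 0.6/0.0075 = 80.
Set dN/dt = 0 with N > 0: 0.65 - 0.033P = 0, so P* = 0.65/0.033 = 19.7.

N* ≈ 80, P* ≈ 19.7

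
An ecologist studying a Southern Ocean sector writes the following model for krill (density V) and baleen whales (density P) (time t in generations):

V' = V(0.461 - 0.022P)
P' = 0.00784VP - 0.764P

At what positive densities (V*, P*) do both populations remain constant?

V* ≈ 97.4, P* ≈ 21

Set dP/dt = 0 with P > 0: 0.00784V - 0.764 = 0, so V* = 0.764/0.00784 = 97.4.
Set dV/dt = 0 with V > 0: 0.461 - 0.022P = 0, so P* = 0.461/0.022 = 21.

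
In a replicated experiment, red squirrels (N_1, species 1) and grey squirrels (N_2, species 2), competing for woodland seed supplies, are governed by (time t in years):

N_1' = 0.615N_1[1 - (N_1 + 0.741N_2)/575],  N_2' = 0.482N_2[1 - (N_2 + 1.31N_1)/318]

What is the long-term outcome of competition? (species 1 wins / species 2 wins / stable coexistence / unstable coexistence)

Compare the nullcline intercepts: K1/α12 = 575/0.741 = 776 > K2 = 318; K2/α21 = 318/1.31 = 243 < K1 = 575.
Since the inequalities point opposite ways, species 1 can invade but species 2 cannot.

species 1 excludes species 2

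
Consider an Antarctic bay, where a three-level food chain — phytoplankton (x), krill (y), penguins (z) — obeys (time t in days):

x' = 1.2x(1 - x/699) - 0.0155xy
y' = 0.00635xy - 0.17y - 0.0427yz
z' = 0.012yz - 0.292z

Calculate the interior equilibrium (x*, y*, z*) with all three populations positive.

From dz/dt = 0: 0.012y* = 0.292, so y* = 24.3.
From dx/dt = 0: 1.2(1 - x*/699) = 0.0155·24.3, giving x* = 699·(1 - 0.314) = 479.
From dy/dt = 0: 0.00635·479 - 0.17 = 0.0427z*, so z* = 2.87/0.0427 = 67.3.

x* ≈ 479, y* ≈ 24.3, z* ≈ 67.3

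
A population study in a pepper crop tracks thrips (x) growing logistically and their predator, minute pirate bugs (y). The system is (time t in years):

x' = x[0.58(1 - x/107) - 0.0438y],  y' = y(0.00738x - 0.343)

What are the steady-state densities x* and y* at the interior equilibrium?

From dy/dt = 0 with y > 0: 0.00738x* = 0.343, so x* = 46.5.
Substitute into dx/dt = 0: 0.58(1 - 46.5/107) = 0.0438y*.
The bracket is 0.566, giving y* = 0.328/0.0438 = 7.49.

x* ≈ 46.5, y* ≈ 7.49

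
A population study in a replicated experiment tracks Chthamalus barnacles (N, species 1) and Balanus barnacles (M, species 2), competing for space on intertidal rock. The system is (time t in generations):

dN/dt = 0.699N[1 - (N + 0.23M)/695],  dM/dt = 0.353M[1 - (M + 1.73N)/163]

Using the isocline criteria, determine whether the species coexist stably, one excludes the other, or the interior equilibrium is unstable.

Compare the nullcline intercepts: K1/α12 = 695/0.23 = 3020 > K2 = 163; K2/α21 = 163/1.73 = 94.2 < K1 = 695.
Since the inequalities point opposite ways, species 1 can invade but species 2 cannot.

species 1 excludes species 2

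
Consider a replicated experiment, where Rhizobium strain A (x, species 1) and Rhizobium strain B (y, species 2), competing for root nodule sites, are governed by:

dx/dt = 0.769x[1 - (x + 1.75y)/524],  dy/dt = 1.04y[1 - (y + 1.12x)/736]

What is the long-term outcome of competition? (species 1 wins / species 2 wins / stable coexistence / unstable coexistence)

species 2 excludes species 1

Compare the nullcline intercepts: K1/α12 = 524/1.75 = 299 < K2 = 736; K2/α21 = 736/1.12 = 657 > K1 = 524.
Since the inequalities point opposite ways, species 2 can invade but species 1 cannot.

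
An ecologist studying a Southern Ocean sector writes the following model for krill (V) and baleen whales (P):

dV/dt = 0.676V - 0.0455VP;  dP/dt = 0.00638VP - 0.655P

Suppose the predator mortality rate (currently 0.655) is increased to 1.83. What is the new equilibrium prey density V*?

At the interior fixed point, setting dP/dt = 0 with P > 0 fixes V* = (predator death rate)/(VP coefficient) — independent of the other coefficients.
With the change, V* = 1.83/0.00638 = 287; it rises from 103.

V* ≈ 287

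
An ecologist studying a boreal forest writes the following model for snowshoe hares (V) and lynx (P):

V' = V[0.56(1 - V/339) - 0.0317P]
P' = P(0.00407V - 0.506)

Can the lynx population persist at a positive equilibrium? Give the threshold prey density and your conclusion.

Threshold V = 124; K > 124, so yes, the predator persists.

The predator equation gives dP/dt > 0 only when V > 0.506/0.00407 = 124.
Without the predator, V → K = 339. Since 339 > 124, the predator can invade and persist.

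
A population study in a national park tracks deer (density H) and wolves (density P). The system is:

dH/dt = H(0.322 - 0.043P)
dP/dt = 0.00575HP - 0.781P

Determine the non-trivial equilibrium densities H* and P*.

Set dP/dt = 0 with P > 0: 0.00575H - 0.781 = 0, so H* = 0.781/0.00575 = 136.
Set dH/dt = 0 with H > 0: 0.322 - 0.043P = 0, so P* = 0.322/0.043 = 7.49.

H* ≈ 136, P* ≈ 7.49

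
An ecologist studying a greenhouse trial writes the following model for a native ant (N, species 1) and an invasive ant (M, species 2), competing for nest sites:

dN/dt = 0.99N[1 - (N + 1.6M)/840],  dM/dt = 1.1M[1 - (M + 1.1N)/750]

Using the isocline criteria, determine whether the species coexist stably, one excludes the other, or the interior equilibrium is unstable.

unstable coexistence (outcome depends on initial conditions)

Compare the nullcline intercepts: K1/α12 = 840/1.6 = 525 < K2 = 750; K2/α21 = 750/1.1 = 682 < K1 = 840.
Since both are reversed, neither can invade when rare; the interior point is a saddle.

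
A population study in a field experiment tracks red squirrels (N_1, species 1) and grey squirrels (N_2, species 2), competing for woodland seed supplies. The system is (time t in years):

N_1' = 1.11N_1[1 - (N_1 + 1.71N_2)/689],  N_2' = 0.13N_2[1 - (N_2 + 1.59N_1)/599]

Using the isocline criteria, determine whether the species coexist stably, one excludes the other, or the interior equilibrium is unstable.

Compare the nullcline intercepts: K1/α12 = 689/1.71 = 403 < K2 = 599; K2/α21 = 599/1.59 = 377 < K1 = 689.
Since both are reversed, neither can invade when rare; the interior point is a saddle.

unstable coexistence (outcome depends on initial conditions)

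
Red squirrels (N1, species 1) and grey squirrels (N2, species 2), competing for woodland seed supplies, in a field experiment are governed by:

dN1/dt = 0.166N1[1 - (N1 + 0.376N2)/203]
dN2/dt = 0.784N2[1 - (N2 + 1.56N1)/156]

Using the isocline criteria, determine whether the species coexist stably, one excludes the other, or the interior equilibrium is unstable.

species 1 excludes species 2

Compare the nullcline intercepts: K1/α12 = 203/0.376 = 540 > K2 = 156; K2/α21 = 156/1.56 = 100 < K1 = 203.
Since the inequalities point opposite ways, species 1 can invade but species 2 cannot.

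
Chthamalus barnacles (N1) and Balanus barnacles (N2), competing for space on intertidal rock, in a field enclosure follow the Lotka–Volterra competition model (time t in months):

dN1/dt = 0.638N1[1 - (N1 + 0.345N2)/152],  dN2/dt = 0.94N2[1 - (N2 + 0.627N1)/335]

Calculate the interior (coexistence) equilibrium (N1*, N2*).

Setting both brackets to zero gives the nullclines N1 + 0.345N2 = 152 and 0.627N1 + N2 = 335.
Substituting N2 = 335 - 0.627N1 into the first: N1(1 - 0.345·0.627) = 152 - 0.345·335.
So N1* = 36.4/0.784 = 46.5, and then N2* = 335 - 0.627·46.5 = 306.

N1* ≈ 46.5, N2* ≈ 306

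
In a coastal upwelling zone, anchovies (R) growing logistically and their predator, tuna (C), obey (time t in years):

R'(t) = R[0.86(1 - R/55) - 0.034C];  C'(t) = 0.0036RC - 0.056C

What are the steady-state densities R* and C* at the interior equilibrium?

R* ≈ 15.6, C* ≈ 18.1

From dC/dt = 0 with C > 0: 0.0036R* = 0.056, so R* = 15.6.
Substitute into dR/dt = 0: 0.86(1 - 15.6/55) = 0.034C*.
The bracket is 0.717, giving C* = 0.617/0.034 = 18.1.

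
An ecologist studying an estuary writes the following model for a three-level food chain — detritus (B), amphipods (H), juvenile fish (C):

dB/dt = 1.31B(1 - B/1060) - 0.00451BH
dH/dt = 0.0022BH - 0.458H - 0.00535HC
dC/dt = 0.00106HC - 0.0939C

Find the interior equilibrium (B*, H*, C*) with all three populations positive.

From dC/dt = 0: 0.00106H* = 0.0939, so H* = 88.6.
From dB/dt = 0: 1.31(1 - B*/1060) = 0.00451·88.6, giving B* = 1060·(1 - 0.305) = 737.
From dH/dt = 0: 0.0022·737 - 0.458 = 0.00535C*, so C* = 1.16/0.00535 = 217.

B* ≈ 737, H* ≈ 88.6, C* ≈ 217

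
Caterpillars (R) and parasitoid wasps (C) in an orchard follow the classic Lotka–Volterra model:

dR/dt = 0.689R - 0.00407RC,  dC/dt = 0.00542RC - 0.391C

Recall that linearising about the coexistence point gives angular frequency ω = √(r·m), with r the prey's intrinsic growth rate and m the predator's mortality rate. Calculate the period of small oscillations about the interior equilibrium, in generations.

Here r = 0.689 and m = 0.391, so r·m = 0.269.
ω = √0.269 = 0.519 per generation, hence T = 2π/ω ≈ 12.1 generations.

T ≈ 12.1 generations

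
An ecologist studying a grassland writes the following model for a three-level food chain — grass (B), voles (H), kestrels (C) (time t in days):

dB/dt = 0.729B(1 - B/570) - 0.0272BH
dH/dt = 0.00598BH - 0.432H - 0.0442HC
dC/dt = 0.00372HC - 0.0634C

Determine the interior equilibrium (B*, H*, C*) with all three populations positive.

B* ≈ 208, H* ≈ 17, C* ≈ 18.3

From dC/dt = 0: 0.00372H* = 0.0634, so H* = 17.
From dB/dt = 0: 0.729(1 - B*/570) = 0.0272·17, giving B* = 570·(1 - 0.636) = 208.
From dH/dt = 0: 0.00598·208 - 0.432 = 0.0442C*, so C* = 0.809/0.0442 = 18.3.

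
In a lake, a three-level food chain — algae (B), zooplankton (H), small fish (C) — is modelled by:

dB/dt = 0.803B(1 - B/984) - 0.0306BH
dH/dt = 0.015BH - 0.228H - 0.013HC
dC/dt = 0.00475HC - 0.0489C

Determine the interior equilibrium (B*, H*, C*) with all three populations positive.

From dC/dt = 0: 0.00475H* = 0.0489, so H* = 10.3.
From dB/dt = 0: 0.803(1 - B*/984) = 0.0306·10.3, giving B* = 984·(1 - 0.392) = 598.
From dH/dt = 0: 0.015·598 - 0.228 = 0.013C*, so C* = 8.74/0.013 = 672.

B* ≈ 598, H* ≈ 10.3, C* ≈ 672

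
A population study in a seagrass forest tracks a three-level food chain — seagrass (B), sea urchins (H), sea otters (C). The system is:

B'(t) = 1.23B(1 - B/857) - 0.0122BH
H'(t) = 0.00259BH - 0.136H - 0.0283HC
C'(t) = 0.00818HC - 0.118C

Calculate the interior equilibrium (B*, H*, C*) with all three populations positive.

B* ≈ 734, H* ≈ 14.4, C* ≈ 62.4

From dC/dt = 0: 0.00818H* = 0.118, so H* = 14.4.
From dB/dt = 0: 1.23(1 - B*/857) = 0.0122·14.4, giving B* = 857·(1 - 0.143) = 734.
From dH/dt = 0: 0.00259·734 - 0.136 = 0.0283C*, so C* = 1.77/0.0283 = 62.4.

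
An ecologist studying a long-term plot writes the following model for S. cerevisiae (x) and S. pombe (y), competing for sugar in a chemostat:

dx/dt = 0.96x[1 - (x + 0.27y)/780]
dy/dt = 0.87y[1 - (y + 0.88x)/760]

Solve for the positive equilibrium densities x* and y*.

x* ≈ 754, y* ≈ 96.5

Setting both brackets to zero gives the nullclines x + 0.27y = 780 and 0.88x + y = 760.
Substituting y = 760 - 0.88x into the first: x(1 - 0.27·0.88) = 780 - 0.27·760.
So x* = 575/0.762 = 754, and then y* = 760 - 0.88·754 = 96.5.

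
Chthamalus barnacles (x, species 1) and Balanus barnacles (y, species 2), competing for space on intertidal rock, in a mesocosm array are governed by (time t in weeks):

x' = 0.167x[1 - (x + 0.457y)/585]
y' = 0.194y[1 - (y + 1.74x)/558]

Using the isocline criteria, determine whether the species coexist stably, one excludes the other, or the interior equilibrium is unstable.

species 1 excludes species 2

Compare the nullcline intercepts: K1/α12 = 585/0.457 = 1280 > K2 = 558; K2/α21 = 558/1.74 = 321 < K1 = 585.
Since the inequalities point opposite ways, species 1 can invade but species 2 cannot.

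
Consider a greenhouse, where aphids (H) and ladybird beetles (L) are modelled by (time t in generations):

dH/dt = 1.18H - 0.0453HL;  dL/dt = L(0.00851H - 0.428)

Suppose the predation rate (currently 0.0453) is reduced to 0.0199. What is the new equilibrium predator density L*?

L* ≈ 59.3

At the interior fixed point, setting dH/dt = 0 with H > 0 fixes L* = (prey growth rate)/(HL coefficient) — independent of the other coefficients.
With the change, L* = 1.18/0.0199 = 59.3; it rises from 26.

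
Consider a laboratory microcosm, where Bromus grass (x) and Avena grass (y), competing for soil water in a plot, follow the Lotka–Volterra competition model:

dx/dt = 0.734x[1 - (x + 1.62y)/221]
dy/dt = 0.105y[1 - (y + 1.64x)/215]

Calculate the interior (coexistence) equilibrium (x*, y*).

Setting both brackets to zero gives the nullclines x + 1.62y = 221 and 1.64x + y = 215.
Substituting y = 215 - 1.64x into the first: x(1 - 1.62·1.64) = 221 - 1.62·215.
So x* = -127/-1.66 = 76.8, and then y* = 215 - 1.64·76.8 = 89.

x* ≈ 76.8, y* ≈ 89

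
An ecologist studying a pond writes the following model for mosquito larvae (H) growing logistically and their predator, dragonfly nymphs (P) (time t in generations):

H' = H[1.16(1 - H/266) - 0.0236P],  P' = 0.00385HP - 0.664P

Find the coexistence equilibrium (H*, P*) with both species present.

From dP/dt = 0 with P > 0: 0.00385H* = 0.664, so H* = 172.
Substitute into dH/dt = 0: 1.16(1 - 172/266) = 0.0236P*.
The bracket is 0.352, giving P* = 0.408/0.0236 = 17.3.

H* ≈ 172, P* ≈ 17.3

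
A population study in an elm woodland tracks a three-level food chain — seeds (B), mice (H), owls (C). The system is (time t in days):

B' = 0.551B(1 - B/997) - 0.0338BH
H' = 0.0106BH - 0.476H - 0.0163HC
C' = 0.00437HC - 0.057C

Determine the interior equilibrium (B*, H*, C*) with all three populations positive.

From dC/dt = 0: 0.00437H* = 0.057, so H* = 13.
From dB/dt = 0: 0.551(1 - B*/997) = 0.0338·13, giving B* = 997·(1 - 0.8) = 199.
From dH/dt = 0: 0.0106·199 - 0.476 = 0.0163C*, so C* = 1.64/0.0163 = 100.

B* ≈ 199, H* ≈ 13, C* ≈ 100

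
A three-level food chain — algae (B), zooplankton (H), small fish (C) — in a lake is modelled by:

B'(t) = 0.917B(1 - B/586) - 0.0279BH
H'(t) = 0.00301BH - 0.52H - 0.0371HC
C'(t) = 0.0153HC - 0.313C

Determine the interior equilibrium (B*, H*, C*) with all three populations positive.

B* ≈ 221, H* ≈ 20.5, C* ≈ 3.93

From dC/dt = 0: 0.0153H* = 0.313, so H* = 20.5.
From dB/dt = 0: 0.917(1 - B*/586) = 0.0279·20.5, giving B* = 586·(1 - 0.622) = 221.
From dH/dt = 0: 0.00301·221 - 0.52 = 0.0371C*, so C* = 0.146/0.0371 = 3.93.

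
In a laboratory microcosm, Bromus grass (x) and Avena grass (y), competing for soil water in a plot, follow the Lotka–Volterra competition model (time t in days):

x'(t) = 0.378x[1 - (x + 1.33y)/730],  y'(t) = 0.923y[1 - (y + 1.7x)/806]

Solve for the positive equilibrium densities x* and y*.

x* ≈ 271, y* ≈ 345

Setting both brackets to zero gives the nullclines x + 1.33y = 730 and 1.7x + y = 806.
Substituting y = 806 - 1.7x into the first: x(1 - 1.33·1.7) = 730 - 1.33·806.
So x* = -342/-1.26 = 271, and then y* = 806 - 1.7·271 = 345.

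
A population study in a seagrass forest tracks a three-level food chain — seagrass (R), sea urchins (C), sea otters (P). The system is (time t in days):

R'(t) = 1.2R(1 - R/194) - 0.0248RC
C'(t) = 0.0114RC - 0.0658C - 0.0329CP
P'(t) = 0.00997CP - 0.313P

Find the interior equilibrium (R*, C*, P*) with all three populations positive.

R* ≈ 68.1, C* ≈ 31.4, P* ≈ 21.6

From dP/dt = 0: 0.00997C* = 0.313, so C* = 31.4.
From dR/dt = 0: 1.2(1 - R*/194) = 0.0248·31.4, giving R* = 194·(1 - 0.649) = 68.1.
From dC/dt = 0: 0.0114·68.1 - 0.0658 = 0.0329P*, so P* = 0.711/0.0329 = 21.6.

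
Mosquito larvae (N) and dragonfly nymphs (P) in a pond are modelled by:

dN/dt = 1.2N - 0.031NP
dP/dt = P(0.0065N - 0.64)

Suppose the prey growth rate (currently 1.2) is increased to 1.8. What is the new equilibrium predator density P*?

P* ≈ 58.1

At the interior fixed point, setting dN/dt = 0 with N > 0 fixes P* = (prey growth rate)/(NP coefficient) — independent of the other coefficients.
With the change, P* = 1.8/0.031 = 58.1; it rises from 38.7.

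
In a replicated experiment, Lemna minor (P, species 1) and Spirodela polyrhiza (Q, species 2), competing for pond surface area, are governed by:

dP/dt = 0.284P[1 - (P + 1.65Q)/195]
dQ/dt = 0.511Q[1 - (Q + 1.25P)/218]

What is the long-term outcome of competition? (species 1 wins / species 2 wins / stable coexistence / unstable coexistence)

unstable coexistence (outcome depends on initial conditions)

Compare the nullcline intercepts: K1/α12 = 195/1.65 = 118 < K2 = 218; K2/α21 = 218/1.25 = 174 < K1 = 195.
Since both are reversed, neither can invade when rare; the interior point is a saddle.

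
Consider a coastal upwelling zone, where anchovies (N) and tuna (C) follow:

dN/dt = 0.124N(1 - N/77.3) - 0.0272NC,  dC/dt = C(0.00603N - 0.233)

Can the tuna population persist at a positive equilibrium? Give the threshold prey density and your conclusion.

Threshold N = 38.6; K > 38.6, so yes, the predator persists.

The predator equation gives dC/dt > 0 only when N > 0.233/0.00603 = 38.6.
Without the predator, N → K = 77.3. Since 77.3 > 38.6, the predator can invade and persist.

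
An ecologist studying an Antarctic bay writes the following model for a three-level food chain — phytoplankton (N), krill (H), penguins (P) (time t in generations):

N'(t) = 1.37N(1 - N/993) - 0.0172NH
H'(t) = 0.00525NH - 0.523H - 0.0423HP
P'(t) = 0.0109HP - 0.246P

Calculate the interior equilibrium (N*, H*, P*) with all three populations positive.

From dP/dt = 0: 0.0109H* = 0.246, so H* = 22.6.
From dN/dt = 0: 1.37(1 - N*/993) = 0.0172·22.6, giving N* = 993·(1 - 0.283) = 712.
From dH/dt = 0: 0.00525·712 - 0.523 = 0.0423P*, so P* = 3.21/0.0423 = 76.

N* ≈ 712, H* ≈ 22.6, P* ≈ 76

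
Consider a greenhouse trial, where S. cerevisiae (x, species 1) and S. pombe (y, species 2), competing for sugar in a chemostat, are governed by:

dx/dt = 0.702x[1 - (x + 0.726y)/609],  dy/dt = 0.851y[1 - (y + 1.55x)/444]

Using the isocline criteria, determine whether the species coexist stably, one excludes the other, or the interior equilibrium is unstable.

Compare the nullcline intercepts: K1/α12 = 609/0.726 = 839 > K2 = 444; K2/α21 = 444/1.55 = 286 < K1 = 609.
Since the inequalities point opposite ways, species 1 can invade but species 2 cannot.

species 1 excludes species 2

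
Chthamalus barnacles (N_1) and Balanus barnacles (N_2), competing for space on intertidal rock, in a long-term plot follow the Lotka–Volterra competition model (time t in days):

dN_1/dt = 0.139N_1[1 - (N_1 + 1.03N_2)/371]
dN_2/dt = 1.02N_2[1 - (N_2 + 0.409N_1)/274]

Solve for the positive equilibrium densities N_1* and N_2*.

N_1* ≈ 153, N_2* ≈ 211

Setting both brackets to zero gives the nullclines N_1 + 1.03N_2 = 371 and 0.409N_1 + N_2 = 274.
Substituting N_2 = 274 - 0.409N_1 into the first: N_1(1 - 1.03·0.409) = 371 - 1.03·274.
So N_1* = 88.8/0.579 = 153, and then N_2* = 274 - 0.409·153 = 211.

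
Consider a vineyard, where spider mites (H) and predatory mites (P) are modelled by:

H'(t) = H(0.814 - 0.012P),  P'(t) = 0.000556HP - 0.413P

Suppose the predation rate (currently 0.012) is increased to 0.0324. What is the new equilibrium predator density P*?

At the interior fixed point, setting dH/dt = 0 with H > 0 fixes P* = (prey growth rate)/(HP coefficient) — independent of the other coefficients.
With the change, P* = 0.814/0.0324 = 25.1; it falls from 67.8.

P* ≈ 25.1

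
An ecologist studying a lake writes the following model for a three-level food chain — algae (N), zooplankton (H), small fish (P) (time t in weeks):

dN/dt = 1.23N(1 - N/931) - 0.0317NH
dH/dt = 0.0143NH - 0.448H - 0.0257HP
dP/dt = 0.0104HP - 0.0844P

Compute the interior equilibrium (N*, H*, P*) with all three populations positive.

N* ≈ 736, H* ≈ 8.12, P* ≈ 392

From dP/dt = 0: 0.0104H* = 0.0844, so H* = 8.12.
From dN/dt = 0: 1.23(1 - N*/931) = 0.0317·8.12, giving N* = 931·(1 - 0.209) = 736.
From dH/dt = 0: 0.0143·736 - 0.448 = 0.0257P*, so P* = 10.1/0.0257 = 392.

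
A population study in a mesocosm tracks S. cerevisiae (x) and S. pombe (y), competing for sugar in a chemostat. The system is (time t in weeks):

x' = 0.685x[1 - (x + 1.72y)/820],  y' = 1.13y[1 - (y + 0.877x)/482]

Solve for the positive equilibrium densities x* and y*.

x* ≈ 17.8, y* ≈ 466

Setting both brackets to zero gives the nullclines x + 1.72y = 820 and 0.877x + y = 482.
Substituting y = 482 - 0.877x into the first: x(1 - 1.72·0.877) = 820 - 1.72·482.
So x* = -9.04/-0.508 = 17.8, and then y* = 482 - 0.877·17.8 = 466.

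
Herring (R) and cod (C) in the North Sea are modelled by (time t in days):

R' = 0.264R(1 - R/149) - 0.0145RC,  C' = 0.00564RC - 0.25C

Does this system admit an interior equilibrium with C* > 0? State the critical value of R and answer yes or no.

Threshold R = 44.3; K > 44.3, so yes, the predator persists.

The predator equation gives dC/dt > 0 only when R > 0.25/0.00564 = 44.3.
Without the predator, R → K = 149. Since 149 > 44.3, the predator can invade and persist.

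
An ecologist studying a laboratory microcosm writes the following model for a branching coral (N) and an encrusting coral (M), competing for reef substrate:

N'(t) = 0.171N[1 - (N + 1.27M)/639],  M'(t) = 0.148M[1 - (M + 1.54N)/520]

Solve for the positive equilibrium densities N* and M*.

Setting both brackets to zero gives the nullclines N + 1.27M = 639 and 1.54N + M = 520.
Substituting M = 520 - 1.54N into the first: N(1 - 1.27·1.54) = 639 - 1.27·520.
So N* = -21.4/-0.956 = 22.4, and then M* = 520 - 1.54·22.4 = 486.

N* ≈ 22.4, M* ≈ 486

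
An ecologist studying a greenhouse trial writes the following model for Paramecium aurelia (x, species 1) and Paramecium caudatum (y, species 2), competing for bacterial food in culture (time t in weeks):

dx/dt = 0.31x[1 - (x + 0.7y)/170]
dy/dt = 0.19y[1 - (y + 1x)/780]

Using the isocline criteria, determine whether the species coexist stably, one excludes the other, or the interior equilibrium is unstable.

species 2 excludes species 1

Compare the nullcline intercepts: K1/α12 = 170/0.7 = 243 < K2 = 780; K2/α21 = 780/1 = 780 > K1 = 170.
Since the inequalities point opposite ways, species 2 can invade but species 1 cannot.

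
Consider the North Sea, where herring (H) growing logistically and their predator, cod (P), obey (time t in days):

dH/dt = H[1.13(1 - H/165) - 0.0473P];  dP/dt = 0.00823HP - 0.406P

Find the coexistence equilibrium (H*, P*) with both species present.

H* ≈ 49.3, P* ≈ 16.7

From dP/dt = 0 with P > 0: 0.00823H* = 0.406, so H* = 49.3.
Substitute into dH/dt = 0: 1.13(1 - 49.3/165) = 0.0473P*.
The bracket is 0.701, giving P* = 0.792/0.0473 = 16.7.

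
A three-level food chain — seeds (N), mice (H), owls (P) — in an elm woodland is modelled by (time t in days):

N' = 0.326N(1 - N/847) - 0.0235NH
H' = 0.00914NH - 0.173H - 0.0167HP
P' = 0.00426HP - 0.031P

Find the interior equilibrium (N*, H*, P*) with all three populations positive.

From dP/dt = 0: 0.00426H* = 0.031, so H* = 7.28.
From dN/dt = 0: 0.326(1 - N*/847) = 0.0235·7.28, giving N* = 847·(1 - 0.525) = 403.
From dH/dt = 0: 0.00914·403 - 0.173 = 0.0167P*, so P* = 3.51/0.0167 = 210.

N* ≈ 403, H* ≈ 7.28, P* ≈ 210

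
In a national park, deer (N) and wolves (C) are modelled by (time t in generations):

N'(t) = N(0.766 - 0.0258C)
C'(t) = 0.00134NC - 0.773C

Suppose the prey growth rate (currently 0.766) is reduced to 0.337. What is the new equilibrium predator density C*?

At the interior fixed point, setting dN/dt = 0 with N > 0 fixes C* = (prey growth rate)/(NC coefficient) — independent of the other coefficients.
With the change, C* = 0.337/0.0258 = 13.1; it falls from 29.7.

C* ≈ 13.1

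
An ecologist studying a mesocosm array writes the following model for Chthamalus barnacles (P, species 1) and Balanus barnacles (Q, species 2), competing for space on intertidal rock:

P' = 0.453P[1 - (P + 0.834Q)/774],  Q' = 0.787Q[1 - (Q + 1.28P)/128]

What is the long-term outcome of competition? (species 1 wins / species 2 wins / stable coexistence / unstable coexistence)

species 1 excludes species 2

Compare the nullcline intercepts: K1/α12 = 774/0.834 = 928 > K2 = 128; K2/α21 = 128/1.28 = 100 < K1 = 774.
Since the inequalities point opposite ways, species 1 can invade but species 2 cannot.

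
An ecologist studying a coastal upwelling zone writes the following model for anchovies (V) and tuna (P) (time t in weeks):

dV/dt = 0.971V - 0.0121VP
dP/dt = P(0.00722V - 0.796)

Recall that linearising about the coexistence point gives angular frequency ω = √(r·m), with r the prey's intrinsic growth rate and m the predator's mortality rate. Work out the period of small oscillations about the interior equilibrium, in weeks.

T ≈ 7.15 weeks

Here r = 0.971 and m = 0.796, so r·m = 0.773.
ω = √0.773 = 0.879 per week, hence T = 2π/ω ≈ 7.15 weeks.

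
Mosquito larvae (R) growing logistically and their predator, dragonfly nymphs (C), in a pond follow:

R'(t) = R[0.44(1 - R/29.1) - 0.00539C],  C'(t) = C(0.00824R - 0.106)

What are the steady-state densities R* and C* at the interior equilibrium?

R* ≈ 12.9, C* ≈ 45.5

From dC/dt = 0 with C > 0: 0.00824R* = 0.106, so R* = 12.9.
Substitute into dR/dt = 0: 0.44(1 - 12.9/29.1) = 0.00539C*.
The bracket is 0.558, giving C* = 0.245/0.00539 = 45.5.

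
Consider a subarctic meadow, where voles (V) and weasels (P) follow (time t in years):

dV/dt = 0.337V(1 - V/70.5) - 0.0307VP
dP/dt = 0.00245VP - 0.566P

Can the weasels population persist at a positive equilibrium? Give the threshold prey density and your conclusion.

The predator equation gives dP/dt > 0 only when V > 0.566/0.00245 = 231.
Without the predator, V → K = 70.5. Since 70.5 < 231, the predator cannot invade.

Threshold V = 231; K < 231, so no, the predator goes extinct.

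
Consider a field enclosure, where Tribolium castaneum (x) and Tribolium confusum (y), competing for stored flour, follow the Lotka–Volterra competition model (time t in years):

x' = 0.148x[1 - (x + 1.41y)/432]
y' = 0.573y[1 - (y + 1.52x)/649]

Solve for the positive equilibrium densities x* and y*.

Setting both brackets to zero gives the nullclines x + 1.41y = 432 and 1.52x + y = 649.
Substituting y = 649 - 1.52x into the first: x(1 - 1.41·1.52) = 432 - 1.41·649.
So x* = -483/-1.14 = 423, and then y* = 649 - 1.52·423 = 6.68.

x* ≈ 423, y* ≈ 6.68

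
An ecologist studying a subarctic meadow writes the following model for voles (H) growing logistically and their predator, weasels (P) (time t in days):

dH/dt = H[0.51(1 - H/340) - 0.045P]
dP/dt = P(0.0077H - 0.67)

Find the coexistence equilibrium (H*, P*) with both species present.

H* ≈ 87, P* ≈ 8.43

From dP/dt = 0 with P > 0: 0.0077H* = 0.67, so H* = 87.
Substitute into dH/dt = 0: 0.51(1 - 87/340) = 0.045P*.
The bracket is 0.744, giving P* = 0.379/0.045 = 8.43.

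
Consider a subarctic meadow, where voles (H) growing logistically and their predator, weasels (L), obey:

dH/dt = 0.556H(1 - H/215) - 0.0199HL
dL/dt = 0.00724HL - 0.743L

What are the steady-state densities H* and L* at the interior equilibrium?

H* ≈ 103, L* ≈ 14.6

From dL/dt = 0 with L > 0: 0.00724H* = 0.743, so H* = 103.
Substitute into dH/dt = 0: 0.556(1 - 103/215) = 0.0199L*.
The bracket is 0.523, giving L* = 0.291/0.0199 = 14.6.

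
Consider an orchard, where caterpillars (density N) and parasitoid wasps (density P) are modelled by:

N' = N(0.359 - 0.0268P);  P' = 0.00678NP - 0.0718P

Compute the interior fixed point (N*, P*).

Set dP/dt = 0 with P > 0: 0.00678N - 0.0718 = 0, so N* = 0.0718/0.00678 = 10.6.
Set dN/dt = 0 with N > 0: 0.359 - 0.0268P = 0, so P* = 0.359/0.0268 = 13.4.

N* ≈ 10.6, P* ≈ 13.4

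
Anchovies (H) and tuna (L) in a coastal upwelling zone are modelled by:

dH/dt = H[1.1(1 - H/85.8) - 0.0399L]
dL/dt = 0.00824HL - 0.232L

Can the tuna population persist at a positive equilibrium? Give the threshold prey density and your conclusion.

The predator equation gives dL/dt > 0 only when H > 0.232/0.00824 = 28.2.
Without the predator, H → K = 85.8. Since 85.8 > 28.2, the predator can invade and persist.

Threshold H = 28.2; K > 28.2, so yes, the predator persists.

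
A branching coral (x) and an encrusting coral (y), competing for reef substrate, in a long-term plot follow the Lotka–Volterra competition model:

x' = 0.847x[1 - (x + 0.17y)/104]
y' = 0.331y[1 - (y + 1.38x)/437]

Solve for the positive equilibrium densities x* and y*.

x* ≈ 38.8, y* ≈ 383

Setting both brackets to zero gives the nullclines x + 0.17y = 104 and 1.38x + y = 437.
Substituting y = 437 - 1.38x into the first: x(1 - 0.17·1.38) = 104 - 0.17·437.
So x* = 29.7/0.765 = 38.8, and then y* = 437 - 1.38·38.8 = 383.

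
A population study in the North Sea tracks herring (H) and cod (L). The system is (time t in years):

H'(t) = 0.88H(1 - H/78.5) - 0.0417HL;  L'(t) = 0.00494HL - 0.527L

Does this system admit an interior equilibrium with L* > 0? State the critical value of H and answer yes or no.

The predator equation gives dL/dt > 0 only when H > 0.527/0.00494 = 107.
Without the predator, H → K = 78.5. Since 78.5 < 107, the predator cannot invade.

Threshold H = 107; K < 107, so no, the predator goes extinct.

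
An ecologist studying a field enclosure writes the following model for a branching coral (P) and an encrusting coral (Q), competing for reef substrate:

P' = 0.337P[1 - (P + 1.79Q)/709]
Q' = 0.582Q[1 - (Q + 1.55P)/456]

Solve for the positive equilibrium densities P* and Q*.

Setting both brackets to zero gives the nullclines P + 1.79Q = 709 and 1.55P + Q = 456.
Substituting Q = 456 - 1.55P into the first: P(1 - 1.79·1.55) = 709 - 1.79·456.
So P* = -107/-1.77 = 60.4, and then Q* = 456 - 1.55·60.4 = 362.

P* ≈ 60.4, Q* ≈ 362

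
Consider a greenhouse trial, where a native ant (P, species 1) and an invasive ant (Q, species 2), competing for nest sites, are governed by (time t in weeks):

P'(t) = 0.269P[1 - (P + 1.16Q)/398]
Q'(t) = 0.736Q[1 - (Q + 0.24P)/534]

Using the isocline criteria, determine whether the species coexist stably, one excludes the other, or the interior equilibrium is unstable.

species 2 excludes species 1

Compare the nullcline intercepts: K1/α12 = 398/1.16 = 343 < K2 = 534; K2/α21 = 534/0.24 = 2220 > K1 = 398.
Since the inequalities point opposite ways, species 2 can invade but species 1 cannot.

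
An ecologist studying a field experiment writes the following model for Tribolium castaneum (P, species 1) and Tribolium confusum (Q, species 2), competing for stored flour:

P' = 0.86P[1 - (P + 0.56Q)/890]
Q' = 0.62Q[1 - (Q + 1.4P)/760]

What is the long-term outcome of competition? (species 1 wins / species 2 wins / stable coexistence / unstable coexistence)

Compare the nullcline intercepts: K1/α12 = 890/0.56 = 1590 > K2 = 760; K2/α21 = 760/1.4 = 543 < K1 = 890.
Since the inequalities point opposite ways, species 1 can invade but species 2 cannot.

species 1 excludes species 2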